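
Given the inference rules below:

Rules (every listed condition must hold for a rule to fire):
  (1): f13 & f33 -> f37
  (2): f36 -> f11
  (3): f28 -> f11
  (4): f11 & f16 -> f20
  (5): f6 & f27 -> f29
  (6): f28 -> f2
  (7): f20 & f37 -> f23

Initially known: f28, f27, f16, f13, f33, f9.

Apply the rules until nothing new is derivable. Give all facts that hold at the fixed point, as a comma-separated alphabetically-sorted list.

f11, f13, f16, f2, f20, f23, f27, f28, f33, f37, f9

Round 1: (1) [f13 & f33 -> f37]; (3) [f28 -> f11]; (6) [f28 -> f2]. Adds f37, f11, f2.
Round 2: (4) [f11 & f16 -> f20]. Adds f20.
Round 3: (7) [f20 & f37 -> f23]. Adds f23.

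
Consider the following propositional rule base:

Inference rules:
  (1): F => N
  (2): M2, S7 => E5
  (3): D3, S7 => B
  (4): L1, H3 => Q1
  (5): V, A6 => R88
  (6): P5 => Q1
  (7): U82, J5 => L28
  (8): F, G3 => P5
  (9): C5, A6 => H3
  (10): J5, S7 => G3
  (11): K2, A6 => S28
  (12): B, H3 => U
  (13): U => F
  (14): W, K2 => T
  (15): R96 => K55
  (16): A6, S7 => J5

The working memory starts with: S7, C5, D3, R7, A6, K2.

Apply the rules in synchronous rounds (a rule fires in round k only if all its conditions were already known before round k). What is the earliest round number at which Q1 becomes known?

5

Round 1 fires (3), (9), (11), (16), giving B, H3, S28, J5.
Round 2 fires (10), (12), giving G3, U.
Round 3 fires (13), giving F.
Round 4 fires (1), (8), giving N, P5.
Round 5 fires (6), giving Q1.
Q1 first appears in round 5.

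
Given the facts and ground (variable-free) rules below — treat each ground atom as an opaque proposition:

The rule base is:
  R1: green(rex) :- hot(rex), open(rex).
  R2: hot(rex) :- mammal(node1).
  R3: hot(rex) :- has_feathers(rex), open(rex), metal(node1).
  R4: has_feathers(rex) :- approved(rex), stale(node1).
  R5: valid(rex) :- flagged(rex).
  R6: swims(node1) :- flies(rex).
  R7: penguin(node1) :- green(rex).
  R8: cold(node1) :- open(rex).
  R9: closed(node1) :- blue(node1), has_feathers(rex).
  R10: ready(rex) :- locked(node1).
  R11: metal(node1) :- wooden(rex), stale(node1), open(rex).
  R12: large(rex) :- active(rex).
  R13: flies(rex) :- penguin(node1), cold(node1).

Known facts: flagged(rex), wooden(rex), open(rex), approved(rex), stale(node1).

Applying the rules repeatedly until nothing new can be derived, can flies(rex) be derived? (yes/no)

Round 1: R4 [has_feathers(rex) :- approved(rex), stale(node1).]; R5 [valid(rex) :- flagged(rex).]; R8 [cold(node1) :- open(rex).]; R11 [metal(node1) :- wooden(rex), stale(node1), open(rex).]. New: has_feathers(rex), valid(rex), cold(node1), metal(node1).
Round 2: R3 [hot(rex) :- has_feathers(rex), open(rex), metal(node1).]. New: hot(rex).
Round 3: R1 [green(rex) :- hot(rex), open(rex).]. New: green(rex).
Round 4: R7 [penguin(node1) :- green(rex).]. New: penguin(node1).
Round 5: R13 [flies(rex) :- penguin(node1), cold(node1).]. New: flies(rex).
Round 6: R6 [swims(node1) :- flies(rex).]. New: swims(node1).
flies(rex) appears in round 5, so it is derivable.

yes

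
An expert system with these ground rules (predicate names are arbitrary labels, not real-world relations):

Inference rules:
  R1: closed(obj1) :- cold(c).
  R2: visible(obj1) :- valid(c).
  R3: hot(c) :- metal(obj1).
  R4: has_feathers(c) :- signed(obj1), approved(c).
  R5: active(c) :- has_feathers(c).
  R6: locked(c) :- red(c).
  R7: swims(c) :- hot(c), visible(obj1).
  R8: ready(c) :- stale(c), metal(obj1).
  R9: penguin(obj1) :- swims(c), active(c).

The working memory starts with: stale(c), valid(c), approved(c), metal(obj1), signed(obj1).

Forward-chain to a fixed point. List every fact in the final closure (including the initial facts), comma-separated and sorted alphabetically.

Round 1 fires R2, R3, R4, R8, giving visible(obj1), hot(c), has_feathers(c), ready(c).
Round 2 fires R5, R7, giving active(c), swims(c).
Round 3 fires R9, giving penguin(obj1).

active(c), approved(c), has_feathers(c), hot(c), metal(obj1), penguin(obj1), ready(c), signed(obj1), stale(c), swims(c), valid(c), visible(obj1)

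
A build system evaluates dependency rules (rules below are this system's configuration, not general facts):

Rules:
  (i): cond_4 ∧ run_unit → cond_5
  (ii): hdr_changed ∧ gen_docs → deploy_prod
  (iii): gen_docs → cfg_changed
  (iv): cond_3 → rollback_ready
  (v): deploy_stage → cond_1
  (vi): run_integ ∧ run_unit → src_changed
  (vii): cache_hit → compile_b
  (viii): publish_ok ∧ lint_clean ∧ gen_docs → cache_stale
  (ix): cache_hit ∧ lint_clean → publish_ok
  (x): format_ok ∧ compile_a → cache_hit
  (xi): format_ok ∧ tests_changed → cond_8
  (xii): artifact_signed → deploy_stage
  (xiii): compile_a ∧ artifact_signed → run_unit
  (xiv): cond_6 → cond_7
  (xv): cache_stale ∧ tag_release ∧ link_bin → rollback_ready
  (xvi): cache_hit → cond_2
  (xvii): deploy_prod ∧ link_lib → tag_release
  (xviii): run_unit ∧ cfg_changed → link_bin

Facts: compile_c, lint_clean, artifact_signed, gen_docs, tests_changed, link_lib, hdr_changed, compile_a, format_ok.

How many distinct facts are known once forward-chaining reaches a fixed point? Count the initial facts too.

23

Round 1 fires (ii), (iii), (x), (xi), (xii), (xiii), giving deploy_prod, cfg_changed, cache_hit, cond_8, deploy_stage, run_unit.
Round 2 fires (v), (vii), (ix), (xvi), (xvii), (xviii), giving cond_1, compile_b, publish_ok, cond_2, tag_release, link_bin.
Round 3 fires (viii), giving cache_stale.
Round 4 fires (xv), giving rollback_ready.
Closure: {artifact_signed, cache_hit, cache_stale, cfg_changed, compile_a, compile_b, compile_c, cond_1, cond_2, cond_8, deploy_prod, deploy_stage, format_ok, gen_docs, hdr_changed, link_bin, link_lib, lint_clean, publish_ok, rollback_ready, run_unit, tag_release, tests_changed} — 23 facts.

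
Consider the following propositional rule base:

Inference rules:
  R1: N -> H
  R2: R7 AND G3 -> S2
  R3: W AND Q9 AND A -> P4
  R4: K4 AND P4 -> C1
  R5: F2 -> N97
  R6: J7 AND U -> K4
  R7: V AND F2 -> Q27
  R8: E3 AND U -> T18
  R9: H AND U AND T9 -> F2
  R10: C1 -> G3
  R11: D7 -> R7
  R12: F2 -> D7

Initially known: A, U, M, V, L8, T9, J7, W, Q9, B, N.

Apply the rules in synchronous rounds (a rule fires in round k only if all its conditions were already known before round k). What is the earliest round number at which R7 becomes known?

4

[1] R1 [N -> H]; R3 [W AND Q9 AND A -> P4]; R6 [J7 AND U -> K4]. ⇒ new: H, P4, K4.
[2] R4 [K4 AND P4 -> C1]; R9 [H AND U AND T9 -> F2]. ⇒ new: C1, F2.
[3] R5 [F2 -> N97]; R7 [V AND F2 -> Q27]; R10 [C1 -> G3]; R12 [F2 -> D7]. ⇒ new: N97, Q27, G3, D7.
[4] R11 [D7 -> R7]. ⇒ new: R7.
R7 first appears in round 4.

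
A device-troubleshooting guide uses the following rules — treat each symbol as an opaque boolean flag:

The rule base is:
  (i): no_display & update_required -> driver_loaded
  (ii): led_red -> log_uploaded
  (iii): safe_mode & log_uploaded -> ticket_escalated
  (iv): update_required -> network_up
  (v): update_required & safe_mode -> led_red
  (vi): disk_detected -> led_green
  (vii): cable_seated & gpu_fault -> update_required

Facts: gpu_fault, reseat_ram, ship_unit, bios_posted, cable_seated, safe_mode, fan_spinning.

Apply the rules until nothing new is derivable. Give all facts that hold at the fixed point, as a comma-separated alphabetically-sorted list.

Round 1 — (vii), derive update_required.
Round 2 — (iv), (v), derive network_up, led_red.
Round 3 — (ii), derive log_uploaded.
Round 4 — (iii), derive ticket_escalated.

bios_posted, cable_seated, fan_spinning, gpu_fault, led_red, log_uploaded, network_up, reseat_ram, safe_mode, ship_unit, ticket_escalated, update_required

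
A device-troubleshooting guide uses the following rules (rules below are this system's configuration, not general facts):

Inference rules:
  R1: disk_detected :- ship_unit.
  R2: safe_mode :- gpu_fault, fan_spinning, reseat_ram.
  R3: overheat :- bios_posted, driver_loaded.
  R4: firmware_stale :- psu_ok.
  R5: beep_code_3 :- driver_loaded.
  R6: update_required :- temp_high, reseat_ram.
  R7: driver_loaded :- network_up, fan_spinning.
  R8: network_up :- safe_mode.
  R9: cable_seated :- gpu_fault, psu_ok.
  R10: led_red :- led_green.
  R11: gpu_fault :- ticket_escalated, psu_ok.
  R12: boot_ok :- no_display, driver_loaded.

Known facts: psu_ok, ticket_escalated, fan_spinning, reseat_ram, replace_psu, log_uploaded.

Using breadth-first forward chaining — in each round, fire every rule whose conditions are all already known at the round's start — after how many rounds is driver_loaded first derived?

4

Round 1 fires R4, R11, giving firmware_stale, gpu_fault.
Round 2 fires R2, R9, giving safe_mode, cable_seated.
Round 3 fires R8, giving network_up.
Round 4 fires R7, giving driver_loaded.
driver_loaded first appears in round 4.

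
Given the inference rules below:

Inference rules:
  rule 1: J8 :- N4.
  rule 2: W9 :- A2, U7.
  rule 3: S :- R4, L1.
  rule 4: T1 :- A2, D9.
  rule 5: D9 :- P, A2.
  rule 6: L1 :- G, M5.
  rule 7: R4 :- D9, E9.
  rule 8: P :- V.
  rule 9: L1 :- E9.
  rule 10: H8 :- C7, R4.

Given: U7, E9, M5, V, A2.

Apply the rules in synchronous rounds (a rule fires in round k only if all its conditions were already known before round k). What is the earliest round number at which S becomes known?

4

Round 1 — rule 2, rule 8, rule 9, derive W9, P, L1.
Round 2 — rule 5, derive D9.
Round 3 — rule 4, rule 7, derive T1, R4.
Round 4 — rule 3, derive S.
S first appears in round 4.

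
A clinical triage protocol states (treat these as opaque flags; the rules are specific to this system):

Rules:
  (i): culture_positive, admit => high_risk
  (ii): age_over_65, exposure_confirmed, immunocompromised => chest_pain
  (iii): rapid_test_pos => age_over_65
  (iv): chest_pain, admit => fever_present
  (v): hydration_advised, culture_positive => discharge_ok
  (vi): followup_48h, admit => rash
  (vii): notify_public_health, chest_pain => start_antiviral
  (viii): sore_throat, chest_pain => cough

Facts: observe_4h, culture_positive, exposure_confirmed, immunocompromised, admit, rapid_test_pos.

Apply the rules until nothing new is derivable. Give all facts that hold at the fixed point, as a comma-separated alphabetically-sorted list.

Round 1: (i) [culture_positive, admit => high_risk]; (iii) [rapid_test_pos => age_over_65]. Adds high_risk, age_over_65.
Round 2: (ii) [age_over_65, exposure_confirmed, immunocompromised => chest_pain]. Adds chest_pain.
Round 3: (iv) [chest_pain, admit => fever_present]. Adds fever_present.

admit, age_over_65, chest_pain, culture_positive, exposure_confirmed, fever_present, high_risk, immunocompromised, observe_4h, rapid_test_pos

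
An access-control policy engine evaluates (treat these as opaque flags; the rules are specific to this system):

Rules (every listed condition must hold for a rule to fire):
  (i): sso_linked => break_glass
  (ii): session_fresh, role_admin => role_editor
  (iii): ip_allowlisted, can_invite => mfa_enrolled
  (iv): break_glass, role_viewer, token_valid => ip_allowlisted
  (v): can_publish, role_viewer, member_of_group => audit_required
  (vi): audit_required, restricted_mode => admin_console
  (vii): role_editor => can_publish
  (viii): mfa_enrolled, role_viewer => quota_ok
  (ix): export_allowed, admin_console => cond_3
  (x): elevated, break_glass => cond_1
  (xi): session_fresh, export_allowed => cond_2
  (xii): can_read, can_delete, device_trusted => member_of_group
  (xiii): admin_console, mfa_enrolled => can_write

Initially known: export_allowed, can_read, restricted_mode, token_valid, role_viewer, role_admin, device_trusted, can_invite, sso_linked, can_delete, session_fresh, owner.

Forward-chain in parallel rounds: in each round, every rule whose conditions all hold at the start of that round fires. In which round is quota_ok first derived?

Round 1 fires (i), (ii), (xi), (xii), giving break_glass, role_editor, cond_2, member_of_group.
Round 2 fires (iv), (vii), giving ip_allowlisted, can_publish.
Round 3 fires (iii), (v), giving mfa_enrolled, audit_required.
Round 4 fires (vi), (viii), giving admin_console, quota_ok.
quota_ok first appears in round 4.

4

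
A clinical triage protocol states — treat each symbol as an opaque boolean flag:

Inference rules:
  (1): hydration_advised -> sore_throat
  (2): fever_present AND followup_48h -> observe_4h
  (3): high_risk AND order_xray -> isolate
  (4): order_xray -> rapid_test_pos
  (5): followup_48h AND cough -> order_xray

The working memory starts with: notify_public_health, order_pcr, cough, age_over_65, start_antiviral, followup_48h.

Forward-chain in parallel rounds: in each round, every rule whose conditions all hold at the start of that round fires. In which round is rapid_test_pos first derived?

2

[1] (5) [followup_48h AND cough -> order_xray]. ⇒ new: order_xray.
[2] (4) [order_xray -> rapid_test_pos]. ⇒ new: rapid_test_pos.
rapid_test_pos first appears in round 2.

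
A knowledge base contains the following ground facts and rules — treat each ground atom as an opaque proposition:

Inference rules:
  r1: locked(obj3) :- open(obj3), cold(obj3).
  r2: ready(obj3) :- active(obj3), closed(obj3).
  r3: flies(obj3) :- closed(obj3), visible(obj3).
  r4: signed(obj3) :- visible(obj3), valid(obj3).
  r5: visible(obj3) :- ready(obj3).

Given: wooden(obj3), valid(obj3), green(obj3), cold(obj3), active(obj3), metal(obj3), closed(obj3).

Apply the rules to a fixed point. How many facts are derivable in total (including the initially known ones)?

11

Round 1 — r2, derive ready(obj3).
Round 2 — r5, derive visible(obj3).
Round 3 — r3, r4, derive flies(obj3), signed(obj3).
Closure: {active(obj3), closed(obj3), cold(obj3), flies(obj3), green(obj3), metal(obj3), ready(obj3), signed(obj3), valid(obj3), visible(obj3), wooden(obj3)} — 11 facts.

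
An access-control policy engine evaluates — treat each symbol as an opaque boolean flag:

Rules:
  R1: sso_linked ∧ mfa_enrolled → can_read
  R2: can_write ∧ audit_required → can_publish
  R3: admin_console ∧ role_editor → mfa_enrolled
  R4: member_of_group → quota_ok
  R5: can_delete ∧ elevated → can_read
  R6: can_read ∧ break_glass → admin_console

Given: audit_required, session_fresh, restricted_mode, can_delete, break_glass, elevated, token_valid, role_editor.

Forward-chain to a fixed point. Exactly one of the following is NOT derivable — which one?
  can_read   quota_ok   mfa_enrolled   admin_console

Round 1 — R5, derive can_read.
Round 2 — R6, derive admin_console.
Round 3 — R3, derive mfa_enrolled.
Derived: can_read (round 1), admin_console (round 2), mfa_enrolled (round 3). quota_ok never appears in any round.

quota_ok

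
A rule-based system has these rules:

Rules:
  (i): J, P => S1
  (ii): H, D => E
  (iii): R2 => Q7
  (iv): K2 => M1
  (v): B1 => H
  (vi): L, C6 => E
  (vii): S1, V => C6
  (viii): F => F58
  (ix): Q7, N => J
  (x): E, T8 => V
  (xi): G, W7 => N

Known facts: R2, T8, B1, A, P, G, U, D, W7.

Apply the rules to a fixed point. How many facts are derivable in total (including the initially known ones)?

Round 1: (iii) [R2 => Q7]; (v) [B1 => H]; (xi) [G, W7 => N]. Adds Q7, H, N.
Round 2: (ii) [H, D => E]; (ix) [Q7, N => J]. Adds E, J.
Round 3: (i) [J, P => S1]; (x) [E, T8 => V]. Adds S1, V.
Round 4: (vii) [S1, V => C6]. Adds C6.
Closure: {A, B1, C6, D, E, G, H, J, N, P, Q7, R2, S1, T8, U, V, W7} — 17 facts.

17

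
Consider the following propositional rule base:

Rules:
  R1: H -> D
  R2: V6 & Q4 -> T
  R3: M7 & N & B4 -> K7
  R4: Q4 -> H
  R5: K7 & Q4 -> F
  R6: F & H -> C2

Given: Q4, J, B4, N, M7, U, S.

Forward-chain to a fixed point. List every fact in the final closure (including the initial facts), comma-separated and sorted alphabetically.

B4, C2, D, F, H, J, K7, M7, N, Q4, S, U

Round 1 — R3, R4, derive K7, H.
Round 2 — R1, R5, derive D, F.
Round 3 — R6, derive C2.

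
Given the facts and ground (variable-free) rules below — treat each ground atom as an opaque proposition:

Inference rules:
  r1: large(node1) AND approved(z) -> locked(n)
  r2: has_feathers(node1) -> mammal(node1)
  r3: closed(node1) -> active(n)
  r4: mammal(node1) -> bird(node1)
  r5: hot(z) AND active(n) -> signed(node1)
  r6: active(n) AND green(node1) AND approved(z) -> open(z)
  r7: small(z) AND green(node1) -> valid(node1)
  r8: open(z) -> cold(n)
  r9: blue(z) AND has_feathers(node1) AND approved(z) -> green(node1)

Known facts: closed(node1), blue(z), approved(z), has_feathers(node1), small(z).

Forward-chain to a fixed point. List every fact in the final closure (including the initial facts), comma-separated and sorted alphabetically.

Round 1: r2 [has_feathers(node1) -> mammal(node1)]; r3 [closed(node1) -> active(n)]; r9 [blue(z) AND has_feathers(node1) AND approved(z) -> green(node1)]. New: mammal(node1), active(n), green(node1).
Round 2: r4 [mammal(node1) -> bird(node1)]; r6 [active(n) AND green(node1) AND approved(z) -> open(z)]; r7 [small(z) AND green(node1) -> valid(node1)]. New: bird(node1), open(z), valid(node1).
Round 3: r8 [open(z) -> cold(n)]. New: cold(n).

active(n), approved(z), bird(node1), blue(z), closed(node1), cold(n), green(node1), has_feathers(node1), mammal(node1), open(z), small(z), valid(node1)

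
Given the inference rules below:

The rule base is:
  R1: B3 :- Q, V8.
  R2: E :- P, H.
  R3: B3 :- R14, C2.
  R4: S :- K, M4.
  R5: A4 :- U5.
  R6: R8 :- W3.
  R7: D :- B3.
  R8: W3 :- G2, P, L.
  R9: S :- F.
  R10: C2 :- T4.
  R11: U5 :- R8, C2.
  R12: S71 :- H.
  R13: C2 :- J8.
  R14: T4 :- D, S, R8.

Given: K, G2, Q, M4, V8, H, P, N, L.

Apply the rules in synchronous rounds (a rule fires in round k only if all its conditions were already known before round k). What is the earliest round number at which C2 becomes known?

4

[1] R1 [B3 :- Q, V8.]; R2 [E :- P, H.]; R4 [S :- K, M4.]; R8 [W3 :- G2, P, L.]; R12 [S71 :- H.]. ⇒ new: B3, E, S, W3, S71.
[2] R6 [R8 :- W3.]; R7 [D :- B3.]. ⇒ new: R8, D.
[3] R14 [T4 :- D, S, R8.]. ⇒ new: T4.
[4] R10 [C2 :- T4.]. ⇒ new: C2.
C2 first appears in round 4.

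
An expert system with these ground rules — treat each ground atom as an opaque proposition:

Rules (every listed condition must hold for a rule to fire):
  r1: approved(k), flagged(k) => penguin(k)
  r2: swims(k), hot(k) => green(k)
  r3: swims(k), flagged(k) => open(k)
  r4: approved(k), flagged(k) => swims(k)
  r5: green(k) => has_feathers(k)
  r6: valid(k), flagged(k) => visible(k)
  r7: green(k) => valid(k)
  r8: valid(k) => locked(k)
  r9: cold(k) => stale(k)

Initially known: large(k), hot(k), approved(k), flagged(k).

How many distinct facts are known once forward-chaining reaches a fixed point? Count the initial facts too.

12

Round 1: r1 [approved(k), flagged(k) => penguin(k)]; r4 [approved(k), flagged(k) => swims(k)]. New: penguin(k), swims(k).
Round 2: r2 [swims(k), hot(k) => green(k)]; r3 [swims(k), flagged(k) => open(k)]. New: green(k), open(k).
Round 3: r5 [green(k) => has_feathers(k)]; r7 [green(k) => valid(k)]. New: has_feathers(k), valid(k).
Round 4: r6 [valid(k), flagged(k) => visible(k)]; r8 [valid(k) => locked(k)]. New: visible(k), locked(k).
Closure: {approved(k), flagged(k), green(k), has_feathers(k), hot(k), large(k), locked(k), open(k), penguin(k), swims(k), valid(k), visible(k)} — 12 facts.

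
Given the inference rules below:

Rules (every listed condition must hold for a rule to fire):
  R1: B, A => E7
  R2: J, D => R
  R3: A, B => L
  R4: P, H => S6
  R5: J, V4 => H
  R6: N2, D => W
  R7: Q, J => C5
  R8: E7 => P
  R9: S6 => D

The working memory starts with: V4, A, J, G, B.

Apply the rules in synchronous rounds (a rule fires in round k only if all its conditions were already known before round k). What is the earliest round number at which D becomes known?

4

[1] R1 [B, A => E7]; R3 [A, B => L]; R5 [J, V4 => H]. ⇒ new: E7, L, H.
[2] R8 [E7 => P]. ⇒ new: P.
[3] R4 [P, H => S6]. ⇒ new: S6.
[4] R9 [S6 => D]. ⇒ new: D.
D first appears in round 4.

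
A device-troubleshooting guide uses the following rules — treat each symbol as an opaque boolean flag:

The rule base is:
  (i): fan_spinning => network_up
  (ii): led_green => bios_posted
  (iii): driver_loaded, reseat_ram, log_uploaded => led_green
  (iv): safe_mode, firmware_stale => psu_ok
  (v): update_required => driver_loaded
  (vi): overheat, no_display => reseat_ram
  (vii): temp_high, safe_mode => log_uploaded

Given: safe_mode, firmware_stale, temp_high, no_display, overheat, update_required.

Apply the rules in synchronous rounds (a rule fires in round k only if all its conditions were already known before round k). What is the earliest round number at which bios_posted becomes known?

3

Round 1: (iv) [safe_mode, firmware_stale => psu_ok]; (v) [update_required => driver_loaded]; (vi) [overheat, no_display => reseat_ram]; (vii) [temp_high, safe_mode => log_uploaded]. Adds psu_ok, driver_loaded, reseat_ram, log_uploaded.
Round 2: (iii) [driver_loaded, reseat_ram, log_uploaded => led_green]. Adds led_green.
Round 3: (ii) [led_green => bios_posted]. Adds bios_posted.
bios_posted first appears in round 3.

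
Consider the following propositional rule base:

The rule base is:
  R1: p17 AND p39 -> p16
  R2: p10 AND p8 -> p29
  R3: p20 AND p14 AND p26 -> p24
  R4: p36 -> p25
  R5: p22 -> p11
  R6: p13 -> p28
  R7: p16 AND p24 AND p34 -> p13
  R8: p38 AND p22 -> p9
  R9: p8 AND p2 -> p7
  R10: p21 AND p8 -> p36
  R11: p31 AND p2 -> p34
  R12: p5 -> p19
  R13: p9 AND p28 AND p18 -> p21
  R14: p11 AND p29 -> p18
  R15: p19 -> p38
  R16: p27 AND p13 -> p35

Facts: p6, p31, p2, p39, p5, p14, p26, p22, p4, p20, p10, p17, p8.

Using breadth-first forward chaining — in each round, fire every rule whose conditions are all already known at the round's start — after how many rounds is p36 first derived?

Round 1: R1 [p17 AND p39 -> p16]; R2 [p10 AND p8 -> p29]; R3 [p20 AND p14 AND p26 -> p24]; R5 [p22 -> p11]; R9 [p8 AND p2 -> p7]; R11 [p31 AND p2 -> p34]; R12 [p5 -> p19]. New: p16, p29, p24, p11, p7, p34, p19.
Round 2: R7 [p16 AND p24 AND p34 -> p13]; R14 [p11 AND p29 -> p18]; R15 [p19 -> p38]. New: p13, p18, p38.
Round 3: R6 [p13 -> p28]; R8 [p38 AND p22 -> p9]. New: p28, p9.
Round 4: R13 [p9 AND p28 AND p18 -> p21]. New: p21.
Round 5: R10 [p21 AND p8 -> p36]. New: p36.
p36 first appears in round 5.

5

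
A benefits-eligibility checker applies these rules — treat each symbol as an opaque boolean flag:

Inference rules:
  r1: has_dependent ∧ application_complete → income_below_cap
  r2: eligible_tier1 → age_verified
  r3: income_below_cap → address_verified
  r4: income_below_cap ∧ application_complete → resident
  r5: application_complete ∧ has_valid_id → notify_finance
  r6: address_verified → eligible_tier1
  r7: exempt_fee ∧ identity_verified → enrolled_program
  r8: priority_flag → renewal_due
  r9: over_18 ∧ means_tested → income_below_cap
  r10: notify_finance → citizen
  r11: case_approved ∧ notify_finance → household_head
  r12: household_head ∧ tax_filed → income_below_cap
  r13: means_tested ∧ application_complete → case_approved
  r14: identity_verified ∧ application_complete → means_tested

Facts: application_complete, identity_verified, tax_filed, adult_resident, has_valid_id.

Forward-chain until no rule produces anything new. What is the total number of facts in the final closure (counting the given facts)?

[1] r5 [application_complete ∧ has_valid_id → notify_finance]; r14 [identity_verified ∧ application_complete → means_tested]. ⇒ new: notify_finance, means_tested.
[2] r10 [notify_finance → citizen]; r13 [means_tested ∧ application_complete → case_approved]. ⇒ new: citizen, case_approved.
[3] r11 [case_approved ∧ notify_finance → household_head]. ⇒ new: household_head.
[4] r12 [household_head ∧ tax_filed → income_below_cap]. ⇒ new: income_below_cap.
[5] r3 [income_below_cap → address_verified]; r4 [income_below_cap ∧ application_complete → resident]. ⇒ new: address_verified, resident.
[6] r6 [address_verified → eligible_tier1]. ⇒ new: eligible_tier1.
[7] r2 [eligible_tier1 → age_verified]. ⇒ new: age_verified.
Closure: {address_verified, adult_resident, age_verified, application_complete, case_approved, citizen, eligible_tier1, has_valid_id, household_head, identity_verified, income_below_cap, means_tested, notify_finance, resident, tax_filed} — 15 facts.

15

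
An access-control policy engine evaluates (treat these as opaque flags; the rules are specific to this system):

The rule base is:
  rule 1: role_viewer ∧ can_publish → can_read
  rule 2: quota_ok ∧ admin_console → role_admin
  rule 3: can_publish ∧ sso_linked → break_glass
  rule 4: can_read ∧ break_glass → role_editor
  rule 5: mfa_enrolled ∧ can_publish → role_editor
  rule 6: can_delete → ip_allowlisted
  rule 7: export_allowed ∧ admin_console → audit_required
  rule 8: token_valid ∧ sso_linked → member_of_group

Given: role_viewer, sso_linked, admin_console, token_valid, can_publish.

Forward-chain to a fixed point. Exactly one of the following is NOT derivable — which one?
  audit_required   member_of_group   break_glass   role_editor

Round 1 — rule 1, rule 3, rule 8, derive can_read, break_glass, member_of_group.
Round 2 — rule 4, derive role_editor.
Derived: role_editor (round 2), member_of_group (round 1), break_glass (round 1). audit_required never appears in any round.

audit_required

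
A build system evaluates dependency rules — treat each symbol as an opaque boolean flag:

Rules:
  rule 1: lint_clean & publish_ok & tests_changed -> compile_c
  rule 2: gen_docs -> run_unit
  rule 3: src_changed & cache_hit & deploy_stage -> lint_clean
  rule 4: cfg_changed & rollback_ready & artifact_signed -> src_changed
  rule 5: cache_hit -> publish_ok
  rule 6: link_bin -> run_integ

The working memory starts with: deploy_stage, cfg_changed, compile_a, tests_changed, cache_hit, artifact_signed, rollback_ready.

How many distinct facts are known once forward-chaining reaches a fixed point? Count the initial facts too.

11

Round 1 — rule 4, rule 5, derive src_changed, publish_ok.
Round 2 — rule 3, derive lint_clean.
Round 3 — rule 1, derive compile_c.
Closure: {artifact_signed, cache_hit, cfg_changed, compile_a, compile_c, deploy_stage, lint_clean, publish_ok, rollback_ready, src_changed, tests_changed} — 11 facts.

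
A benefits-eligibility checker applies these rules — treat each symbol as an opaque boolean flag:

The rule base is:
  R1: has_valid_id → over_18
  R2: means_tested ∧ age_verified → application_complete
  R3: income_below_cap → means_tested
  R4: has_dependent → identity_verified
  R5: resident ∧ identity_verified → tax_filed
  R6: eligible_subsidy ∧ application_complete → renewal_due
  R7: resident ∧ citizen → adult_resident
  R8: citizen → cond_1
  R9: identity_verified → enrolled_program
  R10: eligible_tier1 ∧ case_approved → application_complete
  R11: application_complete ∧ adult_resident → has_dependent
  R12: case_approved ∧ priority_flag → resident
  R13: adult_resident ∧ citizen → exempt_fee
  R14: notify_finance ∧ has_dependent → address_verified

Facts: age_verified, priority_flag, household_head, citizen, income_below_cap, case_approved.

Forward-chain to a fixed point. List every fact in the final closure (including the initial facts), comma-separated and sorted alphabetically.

Round 1 — R3, R8, R12, derive means_tested, cond_1, resident.
Round 2 — R2, R7, derive application_complete, adult_resident.
Round 3 — R11, R13, derive has_dependent, exempt_fee.
Round 4 — R4, derive identity_verified.
Round 5 — R5, R9, derive tax_filed, enrolled_program.

adult_resident, age_verified, application_complete, case_approved, citizen, cond_1, enrolled_program, exempt_fee, has_dependent, household_head, identity_verified, income_below_cap, means_tested, priority_flag, resident, tax_filed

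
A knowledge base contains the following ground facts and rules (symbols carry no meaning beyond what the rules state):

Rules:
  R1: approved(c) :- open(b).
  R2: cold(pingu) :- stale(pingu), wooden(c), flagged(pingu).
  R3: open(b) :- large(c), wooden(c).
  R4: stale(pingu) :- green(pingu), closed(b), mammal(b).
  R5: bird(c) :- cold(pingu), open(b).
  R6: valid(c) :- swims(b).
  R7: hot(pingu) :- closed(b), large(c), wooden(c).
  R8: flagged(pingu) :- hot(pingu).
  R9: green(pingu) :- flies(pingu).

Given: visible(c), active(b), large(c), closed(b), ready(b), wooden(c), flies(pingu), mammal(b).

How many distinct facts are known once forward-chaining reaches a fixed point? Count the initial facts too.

16

Round 1: R3 [open(b) :- large(c), wooden(c).]; R7 [hot(pingu) :- closed(b), large(c), wooden(c).]; R9 [green(pingu) :- flies(pingu).]. New: open(b), hot(pingu), green(pingu).
Round 2: R1 [approved(c) :- open(b).]; R4 [stale(pingu) :- green(pingu), closed(b), mammal(b).]; R8 [flagged(pingu) :- hot(pingu).]. New: approved(c), stale(pingu), flagged(pingu).
Round 3: R2 [cold(pingu) :- stale(pingu), wooden(c), flagged(pingu).]. New: cold(pingu).
Round 4: R5 [bird(c) :- cold(pingu), open(b).]. New: bird(c).
Closure: {active(b), approved(c), bird(c), closed(b), cold(pingu), flagged(pingu), flies(pingu), green(pingu), hot(pingu), large(c), mammal(b), open(b), ready(b), stale(pingu), visible(c), wooden(c)} — 16 facts.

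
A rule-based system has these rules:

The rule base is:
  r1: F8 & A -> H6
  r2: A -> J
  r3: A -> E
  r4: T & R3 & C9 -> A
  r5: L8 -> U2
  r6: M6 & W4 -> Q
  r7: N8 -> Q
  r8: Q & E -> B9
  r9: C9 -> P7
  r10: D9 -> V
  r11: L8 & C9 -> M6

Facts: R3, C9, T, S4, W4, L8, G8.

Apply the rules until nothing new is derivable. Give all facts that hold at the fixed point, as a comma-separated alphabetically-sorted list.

[1] r4 [T & R3 & C9 -> A]; r5 [L8 -> U2]; r9 [C9 -> P7]; r11 [L8 & C9 -> M6]. ⇒ new: A, U2, P7, M6.
[2] r2 [A -> J]; r3 [A -> E]; r6 [M6 & W4 -> Q]. ⇒ new: J, E, Q.
[3] r8 [Q & E -> B9]. ⇒ new: B9.

A, B9, C9, E, G8, J, L8, M6, P7, Q, R3, S4, T, U2, W4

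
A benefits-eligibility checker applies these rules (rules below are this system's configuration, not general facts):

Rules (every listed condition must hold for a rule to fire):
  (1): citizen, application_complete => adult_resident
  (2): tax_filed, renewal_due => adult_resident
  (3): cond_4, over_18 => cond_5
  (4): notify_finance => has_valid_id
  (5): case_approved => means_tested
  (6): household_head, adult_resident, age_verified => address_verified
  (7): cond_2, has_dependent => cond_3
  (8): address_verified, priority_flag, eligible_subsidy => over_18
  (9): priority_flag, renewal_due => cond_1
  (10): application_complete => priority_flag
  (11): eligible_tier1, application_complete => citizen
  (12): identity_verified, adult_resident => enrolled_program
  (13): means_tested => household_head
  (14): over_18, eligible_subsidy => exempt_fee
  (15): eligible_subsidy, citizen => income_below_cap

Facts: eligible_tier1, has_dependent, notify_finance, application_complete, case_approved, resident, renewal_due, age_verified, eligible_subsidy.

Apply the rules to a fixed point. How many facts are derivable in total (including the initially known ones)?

20

[1] (4) [notify_finance => has_valid_id]; (5) [case_approved => means_tested]; (10) [application_complete => priority_flag]; (11) [eligible_tier1, application_complete => citizen]. ⇒ new: has_valid_id, means_tested, priority_flag, citizen.
[2] (1) [citizen, application_complete => adult_resident]; (9) [priority_flag, renewal_due => cond_1]; (13) [means_tested => household_head]; (15) [eligible_subsidy, citizen => income_below_cap]. ⇒ new: adult_resident, cond_1, household_head, income_below_cap.
[3] (6) [household_head, adult_resident, age_verified => address_verified]. ⇒ new: address_verified.
[4] (8) [address_verified, priority_flag, eligible_subsidy => over_18]. ⇒ new: over_18.
[5] (14) [over_18, eligible_subsidy => exempt_fee]. ⇒ new: exempt_fee.
Closure: {address_verified, adult_resident, age_verified, application_complete, case_approved, citizen, cond_1, eligible_subsidy, eligible_tier1, exempt_fee, has_dependent, has_valid_id, household_head, income_below_cap, means_tested, notify_finance, over_18, priority_flag, renewal_due, resident} — 20 facts.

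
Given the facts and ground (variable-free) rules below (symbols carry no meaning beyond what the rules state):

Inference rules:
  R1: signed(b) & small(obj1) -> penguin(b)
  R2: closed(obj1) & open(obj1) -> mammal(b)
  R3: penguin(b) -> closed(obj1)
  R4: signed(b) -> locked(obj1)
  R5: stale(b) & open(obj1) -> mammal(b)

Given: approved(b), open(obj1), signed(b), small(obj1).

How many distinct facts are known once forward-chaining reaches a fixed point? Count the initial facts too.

8

Round 1 fires R1, R4, giving penguin(b), locked(obj1).
Round 2 fires R3, giving closed(obj1).
Round 3 fires R2, giving mammal(b).
Closure: {approved(b), closed(obj1), locked(obj1), mammal(b), open(obj1), penguin(b), signed(b), small(obj1)} — 8 facts.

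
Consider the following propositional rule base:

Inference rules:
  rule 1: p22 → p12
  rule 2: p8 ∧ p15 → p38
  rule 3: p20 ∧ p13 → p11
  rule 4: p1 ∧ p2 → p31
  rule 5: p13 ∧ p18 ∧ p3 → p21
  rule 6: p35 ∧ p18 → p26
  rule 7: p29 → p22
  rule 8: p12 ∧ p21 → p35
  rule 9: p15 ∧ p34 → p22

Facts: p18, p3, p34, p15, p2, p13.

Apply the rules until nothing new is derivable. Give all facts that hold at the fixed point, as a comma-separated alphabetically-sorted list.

p12, p13, p15, p18, p2, p21, p22, p26, p3, p34, p35

Round 1 fires rule 5, rule 9, giving p21, p22.
Round 2 fires rule 1, giving p12.
Round 3 fires rule 8, giving p35.
Round 4 fires rule 6, giving p26.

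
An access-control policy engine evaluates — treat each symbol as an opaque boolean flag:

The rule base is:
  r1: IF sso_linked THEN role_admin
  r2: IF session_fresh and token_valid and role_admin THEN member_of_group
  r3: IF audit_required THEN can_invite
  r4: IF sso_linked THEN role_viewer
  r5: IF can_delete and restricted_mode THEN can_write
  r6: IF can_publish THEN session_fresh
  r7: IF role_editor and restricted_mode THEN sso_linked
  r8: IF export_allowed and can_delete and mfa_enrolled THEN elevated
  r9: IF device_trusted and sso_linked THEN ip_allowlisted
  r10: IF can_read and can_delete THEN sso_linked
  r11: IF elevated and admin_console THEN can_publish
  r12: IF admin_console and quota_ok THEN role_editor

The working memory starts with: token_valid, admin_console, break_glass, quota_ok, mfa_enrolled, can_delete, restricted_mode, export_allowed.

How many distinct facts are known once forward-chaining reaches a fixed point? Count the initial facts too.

Round 1 fires r5, r8, r12, giving can_write, elevated, role_editor.
Round 2 fires r7, r11, giving sso_linked, can_publish.
Round 3 fires r1, r4, r6, giving role_admin, role_viewer, session_fresh.
Round 4 fires r2, giving member_of_group.
Closure: {admin_console, break_glass, can_delete, can_publish, can_write, elevated, export_allowed, member_of_group, mfa_enrolled, quota_ok, restricted_mode, role_admin, role_editor, role_viewer, session_fresh, sso_linked, token_valid} — 17 facts.

17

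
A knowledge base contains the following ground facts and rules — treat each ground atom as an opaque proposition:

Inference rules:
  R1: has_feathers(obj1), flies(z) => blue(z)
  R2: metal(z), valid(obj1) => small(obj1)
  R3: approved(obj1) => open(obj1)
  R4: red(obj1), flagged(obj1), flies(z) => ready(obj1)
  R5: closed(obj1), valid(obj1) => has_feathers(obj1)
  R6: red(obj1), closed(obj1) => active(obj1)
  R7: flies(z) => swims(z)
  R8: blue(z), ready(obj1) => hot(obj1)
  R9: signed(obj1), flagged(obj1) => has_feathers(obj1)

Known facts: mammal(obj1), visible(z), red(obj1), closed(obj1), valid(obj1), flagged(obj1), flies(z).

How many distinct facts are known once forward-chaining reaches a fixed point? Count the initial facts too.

13

Round 1 — R4, R5, R6, R7, derive ready(obj1), has_feathers(obj1), active(obj1), swims(z).
Round 2 — R1, derive blue(z).
Round 3 — R8, derive hot(obj1).
Closure: {active(obj1), blue(z), closed(obj1), flagged(obj1), flies(z), has_feathers(obj1), hot(obj1), mammal(obj1), ready(obj1), red(obj1), swims(z), valid(obj1), visible(z)} — 13 facts.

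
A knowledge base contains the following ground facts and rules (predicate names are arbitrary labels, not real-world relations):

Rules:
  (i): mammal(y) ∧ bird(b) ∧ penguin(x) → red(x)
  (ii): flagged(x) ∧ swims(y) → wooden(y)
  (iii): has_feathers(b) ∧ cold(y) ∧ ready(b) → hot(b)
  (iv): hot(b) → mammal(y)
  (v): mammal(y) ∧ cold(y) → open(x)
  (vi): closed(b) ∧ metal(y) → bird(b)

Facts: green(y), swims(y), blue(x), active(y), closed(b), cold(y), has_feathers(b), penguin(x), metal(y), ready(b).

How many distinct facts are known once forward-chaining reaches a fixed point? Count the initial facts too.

Round 1 fires (iii), (vi), giving hot(b), bird(b).
Round 2 fires (iv), giving mammal(y).
Round 3 fires (i), (v), giving red(x), open(x).
Closure: {active(y), bird(b), blue(x), closed(b), cold(y), green(y), has_feathers(b), hot(b), mammal(y), metal(y), open(x), penguin(x), ready(b), red(x), swims(y)} — 15 facts.

15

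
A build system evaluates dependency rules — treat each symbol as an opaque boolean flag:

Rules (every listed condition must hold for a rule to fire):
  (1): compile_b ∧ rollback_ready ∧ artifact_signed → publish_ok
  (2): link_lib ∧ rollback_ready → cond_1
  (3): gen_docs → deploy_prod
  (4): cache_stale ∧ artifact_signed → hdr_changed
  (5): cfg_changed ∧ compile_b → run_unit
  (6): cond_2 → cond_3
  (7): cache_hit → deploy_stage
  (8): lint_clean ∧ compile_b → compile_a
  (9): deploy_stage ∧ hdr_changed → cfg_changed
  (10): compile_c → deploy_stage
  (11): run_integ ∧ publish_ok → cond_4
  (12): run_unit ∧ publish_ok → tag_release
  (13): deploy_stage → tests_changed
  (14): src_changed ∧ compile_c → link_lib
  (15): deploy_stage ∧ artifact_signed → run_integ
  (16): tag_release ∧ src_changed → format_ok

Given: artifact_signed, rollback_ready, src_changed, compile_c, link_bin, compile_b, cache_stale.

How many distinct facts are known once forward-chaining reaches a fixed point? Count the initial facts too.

19

Round 1: (1) [compile_b ∧ rollback_ready ∧ artifact_signed → publish_ok]; (4) [cache_stale ∧ artifact_signed → hdr_changed]; (10) [compile_c → deploy_stage]; (14) [src_changed ∧ compile_c → link_lib]. Adds publish_ok, hdr_changed, deploy_stage, link_lib.
Round 2: (2) [link_lib ∧ rollback_ready → cond_1]; (9) [deploy_stage ∧ hdr_changed → cfg_changed]; (13) [deploy_stage → tests_changed]; (15) [deploy_stage ∧ artifact_signed → run_integ]. Adds cond_1, cfg_changed, tests_changed, run_integ.
Round 3: (5) [cfg_changed ∧ compile_b → run_unit]; (11) [run_integ ∧ publish_ok → cond_4]. Adds run_unit, cond_4.
Round 4: (12) [run_unit ∧ publish_ok → tag_release]. Adds tag_release.
Round 5: (16) [tag_release ∧ src_changed → format_ok]. Adds format_ok.
Closure: {artifact_signed, cache_stale, cfg_changed, compile_b, compile_c, cond_1, cond_4, deploy_stage, format_ok, hdr_changed, link_bin, link_lib, publish_ok, rollback_ready, run_integ, run_unit, src_changed, tag_release, tests_changed} — 19 facts.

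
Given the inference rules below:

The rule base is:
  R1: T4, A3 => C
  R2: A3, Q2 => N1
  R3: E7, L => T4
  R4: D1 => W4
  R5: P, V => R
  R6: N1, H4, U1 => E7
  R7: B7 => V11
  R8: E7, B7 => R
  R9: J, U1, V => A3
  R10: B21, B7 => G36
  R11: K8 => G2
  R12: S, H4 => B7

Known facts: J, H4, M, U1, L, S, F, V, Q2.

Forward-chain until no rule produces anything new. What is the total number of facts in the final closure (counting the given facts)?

17

[1] R9 [J, U1, V => A3]; R12 [S, H4 => B7]. ⇒ new: A3, B7.
[2] R2 [A3, Q2 => N1]; R7 [B7 => V11]. ⇒ new: N1, V11.
[3] R6 [N1, H4, U1 => E7]. ⇒ new: E7.
[4] R3 [E7, L => T4]; R8 [E7, B7 => R]. ⇒ new: T4, R.
[5] R1 [T4, A3 => C]. ⇒ new: C.
Closure: {A3, B7, C, E7, F, H4, J, L, M, N1, Q2, R, S, T4, U1, V, V11} — 17 facts.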